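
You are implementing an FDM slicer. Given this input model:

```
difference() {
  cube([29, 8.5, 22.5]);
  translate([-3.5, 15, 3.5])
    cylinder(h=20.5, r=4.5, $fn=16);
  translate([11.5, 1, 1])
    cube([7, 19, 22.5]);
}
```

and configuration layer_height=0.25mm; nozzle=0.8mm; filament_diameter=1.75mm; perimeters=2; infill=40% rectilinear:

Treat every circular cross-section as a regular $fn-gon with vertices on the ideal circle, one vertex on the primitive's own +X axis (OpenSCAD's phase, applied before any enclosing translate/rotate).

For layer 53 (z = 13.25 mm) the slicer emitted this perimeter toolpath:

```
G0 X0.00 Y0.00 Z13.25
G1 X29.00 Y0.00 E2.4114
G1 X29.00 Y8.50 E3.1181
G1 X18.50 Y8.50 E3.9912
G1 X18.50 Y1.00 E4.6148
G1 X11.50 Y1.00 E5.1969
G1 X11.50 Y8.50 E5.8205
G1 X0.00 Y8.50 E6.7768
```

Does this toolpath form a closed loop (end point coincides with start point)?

no

Start point (G0): (0.00, 0.00). End point (last G1): the path does not return to the start — open.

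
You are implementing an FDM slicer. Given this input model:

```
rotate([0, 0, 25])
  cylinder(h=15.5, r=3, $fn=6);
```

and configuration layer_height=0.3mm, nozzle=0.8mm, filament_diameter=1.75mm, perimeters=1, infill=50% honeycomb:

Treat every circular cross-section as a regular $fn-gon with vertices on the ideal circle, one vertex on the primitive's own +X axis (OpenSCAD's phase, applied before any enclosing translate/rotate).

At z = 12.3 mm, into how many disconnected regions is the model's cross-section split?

1

At z = 12.3 mm: the r=3 cylinder contributes a regular 6-gon of circumradius 3; (whole slice rotated 25° about Z — lengths, areas and connectivity unchanged). The result has 1 disconnected region.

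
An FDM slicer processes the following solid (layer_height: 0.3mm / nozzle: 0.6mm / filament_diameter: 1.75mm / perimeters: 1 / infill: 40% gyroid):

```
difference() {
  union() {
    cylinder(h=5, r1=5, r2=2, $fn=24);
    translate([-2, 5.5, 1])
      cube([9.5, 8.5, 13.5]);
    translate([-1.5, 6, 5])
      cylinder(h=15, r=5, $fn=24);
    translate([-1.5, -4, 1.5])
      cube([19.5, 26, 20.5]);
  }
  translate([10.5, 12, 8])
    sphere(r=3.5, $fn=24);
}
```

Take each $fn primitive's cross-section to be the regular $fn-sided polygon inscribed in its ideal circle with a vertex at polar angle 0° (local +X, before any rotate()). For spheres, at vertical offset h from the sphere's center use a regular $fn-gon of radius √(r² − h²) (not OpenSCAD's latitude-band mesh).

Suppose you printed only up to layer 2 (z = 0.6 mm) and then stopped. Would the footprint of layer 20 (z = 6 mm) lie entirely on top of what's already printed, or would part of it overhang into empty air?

part overhangs

Compare the two slices. At z = 0.6: the cone: at t=0.120 of its height the radius interpolates to r₁+(r₂−r₁)t = 4.640, giving a regular 24-gon of that circumradius (area = (24/2)·4.640²·sin(360°/24) = 66.87 mm²); the cube at (-2, 5.5) is absent (z outside [1, 14.5]); the cylinder at (-1.5, 6) is not intersected at this z (z outside [5, 20]); the cube at (-1.5, -4) is not intersected at this z (z outside [1.5, 22]); Taking the union: only the cone is present, so the union is just that shape — area = 66.87 mm²; the sphere at (10.5, 12) is absent (|z−center|=7.400 > r=3.5); Subtracting the remaining from the first: none of the subtracted shapes is present at this height, so the result so far is unchanged — area = 66.87 mm². At z = 6: the cone does not reach this height (z outside [0, 5]); the cube at (-2, 5.5) (footprint 9.5×8.5) is included at this height (area 80.75 mm²); the cylinder at (-1.5, 6): section is a regular 24-gon, circumradius r=5 (area = (24/2)·5.000²·sin(360°/24) = 77.65 mm²); the cube at (-1.5, -4) is present — its section is the full 19.5×26 rectangle (area 507.00 mm²); Merging all regions: the regions partially overlap — summed areas 665.40 mm² minus the doubly-counted overlap 118.06 mm² gives 547.34 mm² — area = 547.34 mm²; the r=3.5 sphere at (10.5, 12) contributes a regular 24-gon of circumradius √(3.5²−2²) = 2.872 (area = (24/2)·2.872²·sin(360°/24) = 25.62 mm²); Taking the first minus the rest: starting from the result so far (547.34 mm²), the r=3.5 sphere at (10.5, 12) lies wholly inside it (removes its full 25.62 mm² and its 18.00 mm outline becomes a hole wall) — area = 521.72 mm². Checking containment: at z = 6 the cross-section extends beyond the z = 0.6 cross-section by about 470.51 mm².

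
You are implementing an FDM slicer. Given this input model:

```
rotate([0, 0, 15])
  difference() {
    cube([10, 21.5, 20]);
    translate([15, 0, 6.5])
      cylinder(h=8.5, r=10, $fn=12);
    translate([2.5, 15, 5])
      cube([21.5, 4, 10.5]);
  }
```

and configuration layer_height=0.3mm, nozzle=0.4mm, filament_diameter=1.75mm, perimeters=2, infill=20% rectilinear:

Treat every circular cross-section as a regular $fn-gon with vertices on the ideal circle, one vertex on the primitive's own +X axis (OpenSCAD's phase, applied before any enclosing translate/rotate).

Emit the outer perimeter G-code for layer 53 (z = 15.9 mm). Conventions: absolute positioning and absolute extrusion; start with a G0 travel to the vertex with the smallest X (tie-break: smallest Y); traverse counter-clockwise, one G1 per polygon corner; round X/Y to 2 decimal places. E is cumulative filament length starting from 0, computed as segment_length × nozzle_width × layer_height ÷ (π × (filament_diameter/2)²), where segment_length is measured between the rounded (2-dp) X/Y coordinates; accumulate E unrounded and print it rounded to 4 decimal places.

G0 X-5.56 Y20.77 Z15.90
G1 X0.00 Y0.00 E1.0727
G1 X9.66 Y2.59 E1.5717
G1 X4.09 Y23.36 E2.6445
G1 X-5.56 Y20.77 E3.1430

At z = 15.9 mm: the cube (footprint 10×21.5) is included at this height; the cylinder at (15, 0) is not intersected at this z (z outside [6.5, 15]); the cube at (2.5, 15) is absent (z outside [5, 15.5]); Subtracting the remaining from the first: none of the subtracted shapes is present at this height, so the 10×21.5 cube is unchanged — 1 connected region; (rotated 15° about Z; rotation is an isometry so areas/perimeters/island counts are preserved). The outline is a single polygon with 4 vertices. Extrusion per mm of travel: 0.4 × 0.3 / (π × 0.875²) = 0.049890. Accumulating E over each segment gives final E = 3.1430.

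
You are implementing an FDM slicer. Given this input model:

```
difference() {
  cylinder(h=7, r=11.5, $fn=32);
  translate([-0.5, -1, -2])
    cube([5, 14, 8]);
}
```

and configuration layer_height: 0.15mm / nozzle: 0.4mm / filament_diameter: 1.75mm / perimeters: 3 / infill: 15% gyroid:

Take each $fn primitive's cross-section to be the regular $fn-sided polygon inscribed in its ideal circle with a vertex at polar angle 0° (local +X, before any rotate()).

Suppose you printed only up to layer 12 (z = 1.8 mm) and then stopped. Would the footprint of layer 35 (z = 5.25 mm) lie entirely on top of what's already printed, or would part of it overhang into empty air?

entirely on top

Compare the two slices. At z = 1.8: the cylinder: section is a regular 32-gon, circumradius r=11.5 (area = (32/2)·11.500²·sin(360°/32) = 412.81 mm²); the 5×14 cube at (-0.5, -1) contributes its full rectangle (area 70.00 mm²); Subtracting the remaining from the first: starting from the r=11.5 cylinder (412.81 mm²), the 5×14 cube at (-0.5, -1) partially overlaps it — only the 60.97 mm² overlap (of its 70.00 mm²) is removed, clipping the outline — area = 351.84 mm². At z = 5.25: the r=11.5 cylinder contributes a regular 32-gon of circumradius 11.5 (area = (32/2)·11.500²·sin(360°/32) = 412.81 mm²); the cube at (-0.5, -1) is present — its section is the full 5×14 rectangle (area 70.00 mm²); Taking the first minus the rest: starting from the r=11.5 cylinder (412.81 mm²), the 5×14 cube at (-0.5, -1) partially overlaps it — only the 60.97 mm² overlap (of its 70.00 mm²) is removed, clipping the outline — area = 351.84 mm². Checking containment: the cross-section at z = 5.25 is a subset of the cross-section at z = 1.8.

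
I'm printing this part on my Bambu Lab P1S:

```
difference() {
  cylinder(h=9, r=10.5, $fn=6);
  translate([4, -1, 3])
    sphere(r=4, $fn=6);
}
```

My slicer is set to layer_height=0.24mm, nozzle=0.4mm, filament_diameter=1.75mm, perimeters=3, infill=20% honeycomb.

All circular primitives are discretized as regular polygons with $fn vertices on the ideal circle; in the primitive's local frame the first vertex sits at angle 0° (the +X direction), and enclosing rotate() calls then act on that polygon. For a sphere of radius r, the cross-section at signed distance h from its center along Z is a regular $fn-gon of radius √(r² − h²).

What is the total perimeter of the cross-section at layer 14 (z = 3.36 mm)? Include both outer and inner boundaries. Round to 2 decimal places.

At z = 3.36 mm: the cylinder: section is a regular 6-gon, circumradius r=10.5 (perimeter = 2·6·10.500·sin(180°/6) = 63.00 mm); the sphere at (4, -1): section is a regular 6-gon, circumradius = √(r²−h²) = √(4²−0.36²) = 3.984 (perimeter = 2·6·3.984·sin(180°/6) = 23.90 mm); After the difference (first − rest): starting from the r=10.5 cylinder, the r=4 sphere at (4, -1) lies wholly inside it (removes its full 41.23 mm² and its 23.90 mm outline becomes a hole wall) — boundary (outer + 1 inner loop) = 86.90 mm. Overall, the cross-section is one region with 1 hole. Total boundary length (outer + inner) = 86.90 mm.

86.90 mm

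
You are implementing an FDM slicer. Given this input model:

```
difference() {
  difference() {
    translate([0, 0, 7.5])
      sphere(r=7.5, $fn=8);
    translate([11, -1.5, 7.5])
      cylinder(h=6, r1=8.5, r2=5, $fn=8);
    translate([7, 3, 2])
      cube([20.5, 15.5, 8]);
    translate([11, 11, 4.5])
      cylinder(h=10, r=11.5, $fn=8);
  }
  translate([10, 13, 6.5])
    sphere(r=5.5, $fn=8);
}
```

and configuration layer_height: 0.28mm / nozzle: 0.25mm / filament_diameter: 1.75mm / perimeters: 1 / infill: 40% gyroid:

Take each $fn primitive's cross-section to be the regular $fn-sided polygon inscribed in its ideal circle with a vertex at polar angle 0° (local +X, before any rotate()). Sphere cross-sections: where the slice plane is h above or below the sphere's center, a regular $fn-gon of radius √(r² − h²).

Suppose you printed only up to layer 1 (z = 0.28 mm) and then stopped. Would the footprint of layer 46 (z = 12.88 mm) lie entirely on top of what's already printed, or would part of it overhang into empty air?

Compare the two slices. At z = 0.28: the r=7.5 sphere slices to a regular 8-gon of circumradius 2.030 (√(r²−h²) with h=7.22 from center) (area = (8/2)·2.030²·sin(360°/8) = 11.66 mm²); the cone at (11, -1.5) is not intersected at this z (z outside [7.5, 13.5]); the cube at (7, 3) is not intersected at this z (z outside [2, 10]); the cylinder at (11, 11) is not intersected at this z (z outside [4.5, 14.5]); After the difference (first − rest): none of the subtracted shapes is present at this height, so the r=7.5 sphere is unchanged — area = 11.66 mm²; the sphere at (10, 13) is absent (|z−center|=6.220 > r=5.5); After the difference (first − rest): none of the subtracted shapes is present at this height, so the result so far is unchanged — area = 11.66 mm². At z = 12.88: the r=7.5 sphere contributes a regular 8-gon of circumradius √(7.5²−5.38²) = 5.225 (area = (8/2)·5.225²·sin(360°/8) = 77.23 mm²); the cone at (11, -1.5): at t=0.897 of its height the radius interpolates to r₁+(r₂−r₁)t = 5.362, giving a regular 8-gon of that circumradius (area = (8/2)·5.362²·sin(360°/8) = 81.31 mm²); the cube at (7, 3) does not reach this height (z outside [2, 10]); the cylinder at (11, 11): section is a regular 8-gon, circumradius r=11.5 (area = (8/2)·11.500²·sin(360°/8) = 374.06 mm²); Subtracting the remaining from the first: starting from the r=7.5 sphere (77.23 mm²), the cone at (11, -1.5) misses the remaining region (no effect); the r=11.5 cylinder at (11, 11) partially overlaps it — only the 1.65 mm² overlap (of its 374.06 mm²) is removed, clipping the outline — area = 75.58 mm²; the sphere at (10, 13) is absent (|z−center|=6.380 > r=5.5); After the difference (first − rest): none of the subtracted shapes is present at this height, so the result so far is unchanged — area = 75.58 mm². Checking containment: at z = 12.88 the cross-section extends beyond the z = 0.28 cross-section by about 63.92 mm².

part overhangs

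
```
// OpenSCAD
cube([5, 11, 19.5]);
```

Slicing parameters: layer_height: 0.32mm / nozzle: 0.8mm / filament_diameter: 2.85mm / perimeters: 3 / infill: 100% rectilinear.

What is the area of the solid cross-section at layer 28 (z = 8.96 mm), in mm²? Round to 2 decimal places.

55.00 mm²

At z = 8.96 mm: the cube is present — its section is the full 5×11 rectangle (area 55.00 mm²). Overall, the cross-section is a single solid region. Net area = 55.00 mm².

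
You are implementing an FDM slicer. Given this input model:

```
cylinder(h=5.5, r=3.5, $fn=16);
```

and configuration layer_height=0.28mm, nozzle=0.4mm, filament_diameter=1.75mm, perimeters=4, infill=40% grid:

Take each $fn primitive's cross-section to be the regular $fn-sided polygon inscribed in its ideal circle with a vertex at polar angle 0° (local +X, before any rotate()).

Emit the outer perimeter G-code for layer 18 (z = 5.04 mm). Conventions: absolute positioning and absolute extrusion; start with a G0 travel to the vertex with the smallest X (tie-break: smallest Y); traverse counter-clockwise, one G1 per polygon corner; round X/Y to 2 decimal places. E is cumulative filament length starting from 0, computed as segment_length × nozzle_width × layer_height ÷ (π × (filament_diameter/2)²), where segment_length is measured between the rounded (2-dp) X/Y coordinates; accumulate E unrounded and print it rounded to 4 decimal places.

G0 X-3.50 Y0.00 Z5.04
G1 X-3.23 Y-1.34 E0.0637
G1 X-2.47 Y-2.47 E0.1271
G1 X-1.34 Y-3.23 E0.1905
G1 X0.00 Y-3.50 E0.2541
G1 X1.34 Y-3.23 E0.3178
G1 X2.47 Y-2.47 E0.3812
G1 X3.23 Y-1.34 E0.4446
G1 X3.50 Y0.00 E0.5082
G1 X3.23 Y1.34 E0.5719
G1 X2.47 Y2.47 E0.6353
G1 X1.34 Y3.23 E0.6987
G1 X0.00 Y3.50 E0.7624
G1 X-1.34 Y3.23 E0.8260
G1 X-2.47 Y2.47 E0.8894
G1 X-3.23 Y1.34 E0.9528
G1 X-3.50 Y0.00 E1.0165

At z = 5.04 mm: the cylinder: section is a regular 16-gon, circumradius r=3.5. The outline is a single polygon with 16 vertices. Extrusion per mm of travel: 0.4 × 0.28 / (π × 0.875²) = 0.046564. Accumulating E over each segment gives final E = 1.0165.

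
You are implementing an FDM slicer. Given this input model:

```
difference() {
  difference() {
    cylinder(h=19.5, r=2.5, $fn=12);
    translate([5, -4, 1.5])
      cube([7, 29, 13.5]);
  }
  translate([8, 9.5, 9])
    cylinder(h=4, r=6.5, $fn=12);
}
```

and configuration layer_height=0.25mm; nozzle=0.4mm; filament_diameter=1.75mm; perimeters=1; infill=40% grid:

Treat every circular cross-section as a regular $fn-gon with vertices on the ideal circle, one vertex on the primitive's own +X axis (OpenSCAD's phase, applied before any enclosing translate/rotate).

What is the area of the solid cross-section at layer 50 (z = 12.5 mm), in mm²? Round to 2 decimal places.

At z = 12.5 mm: the cylinder: section is a regular 12-gon, circumradius r=2.5 (area = (12/2)·2.500²·sin(360°/12) = 18.75 mm²); the 7×29 cube at (5, -4) contributes its full rectangle (area 203.00 mm²); Taking the first minus the rest: starting from the r=2.5 cylinder (18.75 mm²), the 7×29 cube at (5, -4) misses the remaining region (no effect) — area = 18.75 mm²; the cylinder at (8, 9.5): section is a regular 12-gon, circumradius r=6.5 (area = (12/2)·6.500²·sin(360°/12) = 126.75 mm²); Subtracting the remaining from the first: starting from the result so far (18.75 mm²), the r=6.5 cylinder at (8, 9.5) misses the remaining region (no effect) — area = 18.75 mm². Overall, the cross-section is a single solid region. Net area = 18.75 mm².

18.75 mm²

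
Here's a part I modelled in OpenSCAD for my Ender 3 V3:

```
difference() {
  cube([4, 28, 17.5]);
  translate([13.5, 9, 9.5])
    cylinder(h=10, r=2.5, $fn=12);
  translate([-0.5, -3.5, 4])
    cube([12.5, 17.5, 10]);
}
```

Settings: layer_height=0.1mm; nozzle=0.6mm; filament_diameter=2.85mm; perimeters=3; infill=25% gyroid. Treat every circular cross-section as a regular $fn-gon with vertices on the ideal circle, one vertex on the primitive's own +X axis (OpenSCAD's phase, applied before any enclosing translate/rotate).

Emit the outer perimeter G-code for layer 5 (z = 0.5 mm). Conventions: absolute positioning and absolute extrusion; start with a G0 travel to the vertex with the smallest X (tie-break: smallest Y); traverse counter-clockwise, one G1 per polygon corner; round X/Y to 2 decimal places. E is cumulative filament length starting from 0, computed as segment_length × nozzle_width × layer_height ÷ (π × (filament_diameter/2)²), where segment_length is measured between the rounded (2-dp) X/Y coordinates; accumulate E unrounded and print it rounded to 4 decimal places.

At z = 0.5 mm: the 4×28 cube contributes its full rectangle; the cylinder at (13.5, 9) is not intersected at this z (z outside [9.5, 19.5]); the cube at (-0.5, -3.5) is absent (z outside [4, 14]); Taking the first minus the rest: none of the subtracted shapes is present at this height, so the 4×28 cube is unchanged — 1 connected region. The outline is a single polygon with 4 vertices. Extrusion per mm of travel: 0.6 × 0.1 / (π × 1.425²) = 0.009405. Accumulating E over each segment gives final E = 0.6019.

G0 X0.00 Y0.00 Z0.50
G1 X4.00 Y0.00 E0.0376
G1 X4.00 Y28.00 E0.3010
G1 X0.00 Y28.00 E0.3386
G1 X0.00 Y0.00 E0.6019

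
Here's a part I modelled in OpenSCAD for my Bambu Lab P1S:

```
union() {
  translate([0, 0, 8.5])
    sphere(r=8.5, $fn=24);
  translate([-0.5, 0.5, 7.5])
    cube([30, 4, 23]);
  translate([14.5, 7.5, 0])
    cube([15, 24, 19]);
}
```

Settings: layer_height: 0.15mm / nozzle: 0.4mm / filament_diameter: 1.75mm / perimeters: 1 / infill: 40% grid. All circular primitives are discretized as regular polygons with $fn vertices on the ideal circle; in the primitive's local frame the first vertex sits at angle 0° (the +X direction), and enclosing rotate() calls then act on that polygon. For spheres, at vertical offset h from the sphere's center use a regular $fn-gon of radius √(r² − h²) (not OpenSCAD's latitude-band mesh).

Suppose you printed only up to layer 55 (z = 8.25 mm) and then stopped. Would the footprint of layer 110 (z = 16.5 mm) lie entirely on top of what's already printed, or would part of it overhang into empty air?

Compare the two slices. At z = 8.25: the r=8.5 sphere contributes a regular 24-gon of circumradius √(8.5²−0.25²) = 8.496 (area = (24/2)·8.496²·sin(360°/24) = 224.20 mm²); the cube at (-0.5, 0.5) (footprint 30×4) is included at this height (area 120.00 mm²); the cube at (14.5, 7.5) (footprint 15×24) is included at this height (area 360.00 mm²); Combining (union): the regions partially overlap — summed areas 704.20 mm² minus the doubly-counted overlap 33.91 mm² gives 670.29 mm² — area = 670.29 mm². At z = 16.5: the r=8.5 sphere slices to a regular 24-gon of circumradius 2.872 (√(r²−h²) with h=8 from center) (area = (24/2)·2.872²·sin(360°/24) = 25.62 mm²); the 30×4 cube at (-0.5, 0.5) contributes its full rectangle (area 120.00 mm²); the cube at (14.5, 7.5) is present — its section is the full 15×24 rectangle (area 360.00 mm²); Combining (union): the regions partially overlap — summed areas 505.62 mm² minus the doubly-counted overlap 6.16 mm² gives 499.47 mm² — area = 499.47 mm². Checking containment: the cross-section at z = 16.5 is a subset of the cross-section at z = 8.25.

entirely on top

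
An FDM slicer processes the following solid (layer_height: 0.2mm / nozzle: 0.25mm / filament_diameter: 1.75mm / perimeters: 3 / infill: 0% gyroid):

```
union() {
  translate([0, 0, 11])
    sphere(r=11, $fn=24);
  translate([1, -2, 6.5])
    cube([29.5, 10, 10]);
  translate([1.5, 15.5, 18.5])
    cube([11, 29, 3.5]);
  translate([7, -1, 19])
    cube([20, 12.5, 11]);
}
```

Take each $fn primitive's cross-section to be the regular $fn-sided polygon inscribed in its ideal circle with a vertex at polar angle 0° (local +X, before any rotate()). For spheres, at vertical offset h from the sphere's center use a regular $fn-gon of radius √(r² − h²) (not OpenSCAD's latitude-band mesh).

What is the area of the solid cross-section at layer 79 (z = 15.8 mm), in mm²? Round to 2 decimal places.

At z = 15.8 mm: the r=11 sphere slices to a regular 24-gon of circumradius 9.897 (√(r²−h²) with h=4.8 from center) (area = (24/2)·9.897²·sin(360°/24) = 304.25 mm²); the cube at (1, -2) is present — its section is the full 29.5×10 rectangle (area 295.00 mm²); the cube at (1.5, 15.5) does not reach this height (z outside [18.5, 22]); the cube at (7, -1) is not intersected at this z (z outside [19, 30]); Taking the union: the regions partially overlap — summed areas 599.25 mm² minus the doubly-counted overlap 78.41 mm² gives 520.84 mm² — area = 520.84 mm². Overall, the cross-section is a single solid region. Net area = 520.84 mm².

520.84 mm²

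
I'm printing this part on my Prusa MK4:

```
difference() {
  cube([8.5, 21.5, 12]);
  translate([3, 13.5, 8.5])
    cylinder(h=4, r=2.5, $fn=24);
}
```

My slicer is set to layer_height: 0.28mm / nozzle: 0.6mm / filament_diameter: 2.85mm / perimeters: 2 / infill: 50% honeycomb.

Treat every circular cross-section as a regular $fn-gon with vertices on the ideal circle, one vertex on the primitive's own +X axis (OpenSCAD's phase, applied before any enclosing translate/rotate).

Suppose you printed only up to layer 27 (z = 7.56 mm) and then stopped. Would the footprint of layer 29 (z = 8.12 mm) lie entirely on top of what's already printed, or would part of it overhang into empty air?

Compare the two slices. At z = 7.56: the 8.5×21.5 cube contributes its full rectangle (area 182.75 mm²); the cylinder at (3, 13.5) is not intersected at this z (z outside [8.5, 12.5]); Subtracting the remaining from the first: none of the subtracted shapes is present at this height, so the 8.5×21.5 cube is unchanged — area = 182.75 mm². At z = 8.12: the cube is present — its section is the full 8.5×21.5 rectangle (area 182.75 mm²); the cylinder at (3, 13.5) does not reach this height (z outside [8.5, 12.5]); Taking the first minus the rest: none of the subtracted shapes is present at this height, so the 8.5×21.5 cube is unchanged — area = 182.75 mm². Checking containment: the cross-section at z = 8.12 is a subset of the cross-section at z = 7.56.

entirely on top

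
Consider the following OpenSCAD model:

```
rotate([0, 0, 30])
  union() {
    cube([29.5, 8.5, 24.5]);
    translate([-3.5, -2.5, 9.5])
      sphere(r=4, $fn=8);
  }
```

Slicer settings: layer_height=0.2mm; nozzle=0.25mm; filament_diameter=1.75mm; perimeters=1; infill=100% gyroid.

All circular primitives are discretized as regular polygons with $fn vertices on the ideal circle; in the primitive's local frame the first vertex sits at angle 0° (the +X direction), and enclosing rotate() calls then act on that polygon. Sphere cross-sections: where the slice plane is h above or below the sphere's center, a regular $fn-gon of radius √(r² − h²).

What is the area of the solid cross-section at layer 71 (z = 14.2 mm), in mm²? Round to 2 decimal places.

At z = 14.2 mm: the cube is present — its section is the full 29.5×8.5 rectangle (area 250.75 mm²); the sphere at (-3.5, -2.5) is absent (|z−center|=4.700 > r=4); Merging all regions: only the 29.5×8.5 cube is present, so the union is just that shape — area = 250.75 mm²; (rotated 30° about Z; rotation is an isometry so areas/perimeters/island counts are preserved). Overall, the cross-section is a single solid region. Net area = 250.75 mm².

250.75 mm²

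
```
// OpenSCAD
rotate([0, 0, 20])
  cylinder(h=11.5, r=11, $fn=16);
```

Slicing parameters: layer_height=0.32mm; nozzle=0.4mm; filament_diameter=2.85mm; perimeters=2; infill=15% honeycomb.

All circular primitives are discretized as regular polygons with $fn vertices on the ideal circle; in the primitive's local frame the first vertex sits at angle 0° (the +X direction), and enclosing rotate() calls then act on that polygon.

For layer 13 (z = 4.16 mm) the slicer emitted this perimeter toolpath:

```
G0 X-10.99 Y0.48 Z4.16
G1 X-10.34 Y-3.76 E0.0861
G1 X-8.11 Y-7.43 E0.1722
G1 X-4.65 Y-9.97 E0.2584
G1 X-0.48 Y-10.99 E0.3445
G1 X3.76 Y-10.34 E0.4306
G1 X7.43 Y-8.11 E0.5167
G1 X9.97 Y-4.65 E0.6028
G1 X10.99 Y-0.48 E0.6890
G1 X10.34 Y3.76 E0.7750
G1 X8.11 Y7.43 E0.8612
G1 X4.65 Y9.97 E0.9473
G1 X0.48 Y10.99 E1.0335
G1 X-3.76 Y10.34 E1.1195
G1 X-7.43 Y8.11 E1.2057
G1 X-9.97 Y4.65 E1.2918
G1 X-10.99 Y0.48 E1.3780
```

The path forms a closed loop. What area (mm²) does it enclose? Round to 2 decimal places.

Apply the shoelace formula to the sequence of (X, Y) vertices; enclosed area = 370.49 mm².

370.49 mm²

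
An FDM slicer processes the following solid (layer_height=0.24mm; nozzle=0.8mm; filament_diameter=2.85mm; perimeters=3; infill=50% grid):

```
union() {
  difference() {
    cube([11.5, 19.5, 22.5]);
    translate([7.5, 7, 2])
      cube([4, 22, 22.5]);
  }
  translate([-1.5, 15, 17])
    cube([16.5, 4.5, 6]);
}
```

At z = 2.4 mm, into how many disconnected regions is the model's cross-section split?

1

At z = 2.4 mm: the 11.5×19.5 cube contributes its full rectangle; the cube at (7.5, 7) (footprint 4×22) is included at this height; Taking the first minus the rest: starting from the 11.5×19.5 cube, the 4×22 cube at (7.5, 7) partially overlaps it — only the 50.00 mm² overlap (of its 88.00 mm²) is removed, clipping the outline — 1 connected region; the cube at (-1.5, 15) does not reach this height (z outside [17, 23]); Taking the union: only the result so far is present, so the union is just that shape — 1 connected region. The result has 1 disconnected region.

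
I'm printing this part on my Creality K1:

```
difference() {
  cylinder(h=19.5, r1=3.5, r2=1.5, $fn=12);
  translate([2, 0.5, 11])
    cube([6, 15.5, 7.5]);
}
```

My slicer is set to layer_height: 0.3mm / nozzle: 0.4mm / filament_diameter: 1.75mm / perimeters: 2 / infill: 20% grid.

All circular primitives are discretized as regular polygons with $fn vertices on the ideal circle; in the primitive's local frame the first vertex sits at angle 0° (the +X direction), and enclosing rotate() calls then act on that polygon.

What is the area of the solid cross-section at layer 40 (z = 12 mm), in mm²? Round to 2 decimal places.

At z = 12 mm: the cone: at t=0.615 of its height the radius interpolates to r₁+(r₂−r₁)t = 2.269, giving a regular 12-gon of that circumradius (area = (12/2)·2.269²·sin(360°/12) = 15.45 mm²); the cube at (2, 0.5) (footprint 6×15.5) is included at this height (area 93.00 mm²); Taking the first minus the rest: starting from the cone (15.45 mm²), the 6×15.5 cube at (2, 0.5) partially overlaps it — only the 0.03 mm² overlap (of its 93.00 mm²) is removed, clipping the outline — area = 15.41 mm². Overall, the cross-section is a single solid region. Net area = 15.41 mm².

15.41 mm²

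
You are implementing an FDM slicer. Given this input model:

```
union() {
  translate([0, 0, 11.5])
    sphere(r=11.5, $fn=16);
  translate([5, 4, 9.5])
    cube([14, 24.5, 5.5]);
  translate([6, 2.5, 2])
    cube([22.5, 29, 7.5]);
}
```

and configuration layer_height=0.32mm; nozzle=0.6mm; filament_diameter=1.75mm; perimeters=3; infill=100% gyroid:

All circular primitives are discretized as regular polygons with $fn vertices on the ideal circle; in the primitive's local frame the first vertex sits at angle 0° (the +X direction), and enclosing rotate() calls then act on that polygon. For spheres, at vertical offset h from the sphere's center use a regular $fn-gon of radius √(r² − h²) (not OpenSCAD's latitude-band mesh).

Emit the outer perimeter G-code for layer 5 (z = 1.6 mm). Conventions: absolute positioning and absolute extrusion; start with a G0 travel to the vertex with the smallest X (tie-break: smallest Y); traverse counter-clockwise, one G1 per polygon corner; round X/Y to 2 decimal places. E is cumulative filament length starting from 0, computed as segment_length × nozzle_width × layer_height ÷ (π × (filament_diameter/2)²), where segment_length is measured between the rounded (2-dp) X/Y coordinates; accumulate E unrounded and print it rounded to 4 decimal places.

At z = 1.6 mm: the r=11.5 sphere contributes a regular 16-gon of circumradius √(11.5²−9.9²) = 5.851; the cube at (5, 4) is not intersected at this z (z outside [9.5, 15]); the cube at (6, 2.5) does not reach this height (z outside [2, 9.5]); Merging all regions: only the r=11.5 sphere is present, so the union is just that shape — 1 connected region. The outline is a single polygon with 16 vertices. Extrusion per mm of travel: 0.6 × 0.32 / (π × 0.875²) = 0.079824. Accumulating E over each segment gives final E = 2.9172.

G0 X-5.85 Y0.00 Z1.60
G1 X-5.41 Y-2.24 E0.1822
G1 X-4.14 Y-4.14 E0.3647
G1 X-2.24 Y-5.41 E0.5471
G1 X0.00 Y-5.85 E0.7293
G1 X2.24 Y-5.41 E0.9115
G1 X4.14 Y-4.14 E1.0940
G1 X5.41 Y-2.24 E1.2764
G1 X5.85 Y0.00 E1.4586
G1 X5.41 Y2.24 E1.6408
G1 X4.14 Y4.14 E1.8233
G1 X2.24 Y5.41 E2.0057
G1 X0.00 Y5.85 E2.1879
G1 X-2.24 Y5.41 E2.3701
G1 X-4.14 Y4.14 E2.5526
G1 X-5.41 Y2.24 E2.7350
G1 X-5.85 Y0.00 E2.9172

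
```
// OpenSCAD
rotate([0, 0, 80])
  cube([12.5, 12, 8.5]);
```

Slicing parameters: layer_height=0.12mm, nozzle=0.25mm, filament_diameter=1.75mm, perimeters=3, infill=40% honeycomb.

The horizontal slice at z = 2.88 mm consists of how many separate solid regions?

At z = 2.88 mm: the 12.5×12 cube contributes its full rectangle; (whole slice rotated 80° about Z — lengths, areas and connectivity unchanged). The result has 1 disconnected region.

1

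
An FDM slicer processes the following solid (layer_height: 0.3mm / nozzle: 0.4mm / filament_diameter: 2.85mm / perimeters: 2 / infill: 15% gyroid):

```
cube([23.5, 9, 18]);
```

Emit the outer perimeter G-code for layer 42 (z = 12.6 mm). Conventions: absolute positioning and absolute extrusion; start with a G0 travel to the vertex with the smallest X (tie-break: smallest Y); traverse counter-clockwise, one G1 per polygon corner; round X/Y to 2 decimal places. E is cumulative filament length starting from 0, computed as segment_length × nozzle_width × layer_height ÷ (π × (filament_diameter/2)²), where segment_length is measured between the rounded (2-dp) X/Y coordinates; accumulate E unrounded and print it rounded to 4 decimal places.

At z = 12.6 mm: the 23.5×9 cube contributes its full rectangle. The outline is a single polygon with 4 vertices. Extrusion per mm of travel: 0.4 × 0.3 / (π × 1.425²) = 0.018811. Accumulating E over each segment gives final E = 1.2227.

G0 X0.00 Y0.00 Z12.60
G1 X23.50 Y0.00 E0.4420
G1 X23.50 Y9.00 E0.6113
G1 X0.00 Y9.00 E1.0534
G1 X0.00 Y0.00 E1.2227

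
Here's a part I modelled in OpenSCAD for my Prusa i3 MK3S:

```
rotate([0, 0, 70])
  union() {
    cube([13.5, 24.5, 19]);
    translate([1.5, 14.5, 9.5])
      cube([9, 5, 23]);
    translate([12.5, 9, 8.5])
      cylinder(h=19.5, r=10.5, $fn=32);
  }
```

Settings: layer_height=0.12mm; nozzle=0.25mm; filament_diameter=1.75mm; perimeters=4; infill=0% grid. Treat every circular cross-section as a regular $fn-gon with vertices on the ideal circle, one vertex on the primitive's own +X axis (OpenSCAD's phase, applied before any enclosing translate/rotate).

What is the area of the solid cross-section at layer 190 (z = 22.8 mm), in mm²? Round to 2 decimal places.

At z = 22.8 mm: the cube is not intersected at this z (z outside [0, 19]); the cube at (1.5, 14.5) (footprint 9×5) is included at this height (area 45.00 mm²); the cylinder at (12.5, 9): section is a regular 32-gon, circumradius r=10.5 (area = (32/2)·10.500²·sin(360°/32) = 344.14 mm²); Combining (union): the regions partially overlap — summed areas 389.14 mm² minus the doubly-counted overlap 21.45 mm² gives 367.69 mm² — area = 367.69 mm²; (rotated 70° about Z; rotation is an isometry so areas/perimeters/island counts are preserved). Overall, the cross-section is a single solid region. Net area = 367.69 mm².

367.69 mm²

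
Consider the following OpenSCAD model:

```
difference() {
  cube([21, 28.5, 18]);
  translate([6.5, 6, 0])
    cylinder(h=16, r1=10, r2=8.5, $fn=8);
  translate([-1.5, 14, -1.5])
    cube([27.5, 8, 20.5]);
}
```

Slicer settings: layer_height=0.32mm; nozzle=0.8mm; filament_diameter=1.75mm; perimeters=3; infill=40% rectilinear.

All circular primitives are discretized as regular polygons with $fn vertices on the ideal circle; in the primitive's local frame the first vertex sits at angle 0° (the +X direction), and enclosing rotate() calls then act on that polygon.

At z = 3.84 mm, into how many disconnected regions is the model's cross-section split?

3

At z = 3.84 mm: the 21×28.5 cube contributes its full rectangle; the cone at (6.5, 6): at t=0.240 of its height the radius interpolates to r₁+(r₂−r₁)t = 9.640, giving a regular 8-gon of that circumradius; the 27.5×8 cube at (-1.5, 14) contributes its full rectangle; After the difference (first − rest): starting from the 21×28.5 cube, the cone at (6.5, 6) partially overlaps it — only the 209.01 mm² overlap (of its 262.84 mm²) is removed, clipping the outline; the 27.5×8 cube at (-1.5, 14) partially overlaps it — only the 161.51 mm² overlap (of its 220.00 mm²) is removed, clipping the outline — 3 connected regions. The result has 3 disconnected regions.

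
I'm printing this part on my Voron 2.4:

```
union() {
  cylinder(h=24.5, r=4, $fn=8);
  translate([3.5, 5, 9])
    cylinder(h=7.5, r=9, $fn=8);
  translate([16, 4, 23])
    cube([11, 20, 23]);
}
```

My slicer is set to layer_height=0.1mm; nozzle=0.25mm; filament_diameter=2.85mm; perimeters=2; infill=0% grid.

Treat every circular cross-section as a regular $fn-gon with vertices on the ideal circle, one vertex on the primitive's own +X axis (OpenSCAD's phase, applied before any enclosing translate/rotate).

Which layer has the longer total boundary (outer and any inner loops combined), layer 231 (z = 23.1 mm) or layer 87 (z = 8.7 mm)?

Layer 231 (z = 23.1): the cylinder: section is a regular 8-gon, circumradius r=4 (perimeter = 2·8·4.000·sin(180°/8) = 24.49 mm); the cylinder at (3.5, 5) is not intersected at this z (z outside [9, 16.5]); the cube at (16, 4) (footprint 11×20) is included at this height (perimeter 62.00 mm); Taking the union: the 2 present regions are separate (no shared area or edge), so areas and boundary lengths simply add and each stays a separate island — boundary = 86.49 mm. So its perimeter = 86.49 mm. Layer 87 (z = 8.7): the cylinder: section is a regular 8-gon, circumradius r=4 (perimeter = 2·8·4.000·sin(180°/8) = 24.49 mm); the cylinder at (3.5, 5) is absent (z outside [9, 16.5]); the cube at (16, 4) is not intersected at this z (z outside [23, 46]); Combining (union): only the r=4 cylinder is present, so the union is just that shape — boundary = 24.49 mm. So its perimeter = 24.49 mm. Layer 231 is larger (86.49 vs 24.49 mm).

layer 231 (z = 23.1 mm)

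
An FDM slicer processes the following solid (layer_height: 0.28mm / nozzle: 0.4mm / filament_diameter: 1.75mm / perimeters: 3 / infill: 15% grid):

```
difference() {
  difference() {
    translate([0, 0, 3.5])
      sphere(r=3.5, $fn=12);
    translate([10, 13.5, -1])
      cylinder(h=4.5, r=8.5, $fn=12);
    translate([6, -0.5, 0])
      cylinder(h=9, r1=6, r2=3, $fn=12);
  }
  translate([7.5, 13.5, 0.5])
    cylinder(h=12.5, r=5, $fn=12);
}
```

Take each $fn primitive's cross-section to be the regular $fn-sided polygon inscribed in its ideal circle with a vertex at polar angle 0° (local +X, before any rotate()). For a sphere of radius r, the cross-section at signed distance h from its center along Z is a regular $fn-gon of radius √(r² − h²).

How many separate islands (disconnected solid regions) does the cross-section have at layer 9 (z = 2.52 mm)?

At z = 2.52 mm: the sphere: section is a regular 12-gon, circumradius = √(r²−h²) = √(3.5²−0.98²) = 3.360; the r=8.5 cylinder at (10, 13.5) gives a regular 12-gon of circumradius 8.5 (constant along its height); the cone at (6, -0.5) contributes a regular 12-gon of circumradius 5.160 (interpolated between r1=6 and r2=3 at t=0.280); Taking the first minus the rest: starting from the r=3.5 sphere, the r=8.5 cylinder at (10, 13.5) misses the remaining region (no effect); the cone at (6, -0.5) partially overlaps it — only the 8.82 mm² overlap (of its 79.88 mm²) is removed, clipping the outline — 1 connected region; the cylinder at (7.5, 13.5): section is a regular 12-gon, circumradius r=5; After the difference (first − rest): starting from the result so far, the r=5 cylinder at (7.5, 13.5) misses the remaining region (no effect) — 1 connected region. Overall, the cross-section is a single solid region. Island count = 1.

1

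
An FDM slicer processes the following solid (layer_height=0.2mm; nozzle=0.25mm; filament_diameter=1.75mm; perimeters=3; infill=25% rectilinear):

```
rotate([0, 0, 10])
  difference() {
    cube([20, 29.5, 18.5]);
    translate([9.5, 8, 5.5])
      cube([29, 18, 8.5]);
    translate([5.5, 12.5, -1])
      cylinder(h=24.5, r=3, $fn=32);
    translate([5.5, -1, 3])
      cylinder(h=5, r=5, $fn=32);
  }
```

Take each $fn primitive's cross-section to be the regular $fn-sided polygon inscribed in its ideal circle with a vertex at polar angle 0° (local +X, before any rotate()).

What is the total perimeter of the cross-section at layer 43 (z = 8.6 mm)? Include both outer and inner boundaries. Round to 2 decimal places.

138.82 mm

At z = 8.6 mm: the 20×29.5 cube contributes its full rectangle (perimeter 99.00 mm); the cube at (9.5, 8) is present — its section is the full 29×18 rectangle (perimeter 94.00 mm); the r=3 cylinder at (5.5, 12.5) contributes a regular 32-gon of circumradius 3 (perimeter = 2·32·3.000·sin(180°/32) = 18.82 mm); the cylinder at (5.5, -1) is absent (z outside [3, 8]); Taking the first minus the rest: starting from the 20×29.5 cube, the 29×18 cube at (9.5, 8) partially overlaps it — only the 189.00 mm² overlap (of its 522.00 mm²) is removed, clipping the outline; the r=3 cylinder at (5.5, 12.5) lies wholly inside it (removes its full 28.09 mm² and its 18.82 mm outline becomes a hole wall) — boundary (outer + 1 inner loop) = 138.82 mm; (whole slice rotated 10° about Z — lengths, areas and connectivity unchanged). Overall, the cross-section is one region with 1 hole. Total boundary length (outer + inner) = 138.82 mm.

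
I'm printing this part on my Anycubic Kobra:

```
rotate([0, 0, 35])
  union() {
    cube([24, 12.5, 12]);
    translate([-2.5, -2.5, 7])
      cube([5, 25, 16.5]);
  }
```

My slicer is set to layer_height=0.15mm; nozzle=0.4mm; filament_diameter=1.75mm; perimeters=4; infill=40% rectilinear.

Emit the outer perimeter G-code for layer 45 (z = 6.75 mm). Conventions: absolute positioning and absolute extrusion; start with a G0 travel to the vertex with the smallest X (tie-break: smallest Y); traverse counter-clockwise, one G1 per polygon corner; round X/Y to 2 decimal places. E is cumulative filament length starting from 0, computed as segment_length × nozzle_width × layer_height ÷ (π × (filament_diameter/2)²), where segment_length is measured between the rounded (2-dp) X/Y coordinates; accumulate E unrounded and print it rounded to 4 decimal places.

At z = 6.75 mm: the 24×12.5 cube contributes its full rectangle; the cube at (-2.5, -2.5) is not intersected at this z (z outside [7, 23.5]); Combining (union): only the 24×12.5 cube is present, so the union is just that shape — 1 connected region; (rotated 35° about Z; rotation is an isometry so areas/perimeters/island counts are preserved). The outline is a single polygon with 4 vertices. Extrusion per mm of travel: 0.4 × 0.15 / (π × 0.875²) = 0.024945. Accumulating E over each segment gives final E = 1.8212.

G0 X-7.17 Y10.24 Z6.75
G1 X0.00 Y0.00 E0.3118
G1 X19.66 Y13.77 E0.9106
G1 X12.49 Y24.01 E1.2224
G1 X-7.17 Y10.24 E1.8212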